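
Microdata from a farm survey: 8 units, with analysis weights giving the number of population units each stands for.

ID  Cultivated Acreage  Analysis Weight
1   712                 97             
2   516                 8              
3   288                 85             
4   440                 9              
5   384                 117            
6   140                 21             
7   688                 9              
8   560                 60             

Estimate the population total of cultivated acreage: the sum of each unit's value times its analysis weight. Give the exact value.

189292

Weighted total = 712×97 + 516×8 + 288×85 + 440×9 + 384×117 + 140×21 + 688×9 + 560×60
  = 69064 + 4128 + 24480 + 3960 + 44928 + 2940 + 6192 + 33600 = 189292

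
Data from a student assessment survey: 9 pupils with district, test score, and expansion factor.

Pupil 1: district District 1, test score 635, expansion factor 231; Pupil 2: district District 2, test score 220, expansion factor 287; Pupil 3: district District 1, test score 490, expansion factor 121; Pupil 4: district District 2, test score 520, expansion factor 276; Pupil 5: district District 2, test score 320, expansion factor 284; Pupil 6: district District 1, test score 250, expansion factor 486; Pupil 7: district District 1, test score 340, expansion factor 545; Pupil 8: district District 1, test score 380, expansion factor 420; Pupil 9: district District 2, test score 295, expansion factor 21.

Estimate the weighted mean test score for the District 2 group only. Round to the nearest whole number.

350

District 2 rows: 2, 4, 5, 9
Weighted sum = 220×287 + 520×276 + 320×284 + 295×21
  = 63140 + 143520 + 90880 + 6195 = 303735
Sum of weights = 287 + 276 + 284 + 21 = 868
Weighted mean = 303735 / 868 = 349.92512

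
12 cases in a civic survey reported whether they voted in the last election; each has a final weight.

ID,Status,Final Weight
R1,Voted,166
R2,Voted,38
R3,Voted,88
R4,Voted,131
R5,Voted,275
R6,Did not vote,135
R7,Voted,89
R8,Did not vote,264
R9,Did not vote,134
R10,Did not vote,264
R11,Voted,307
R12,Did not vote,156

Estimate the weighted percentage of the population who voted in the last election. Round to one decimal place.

53.4

Sum of weights for 'Voted' = 166 + 38 + 88 + 131 + 275 + 89 + 307 = 1094
Total weight = 2047
Weighted proportion = 1094 / 2047 = 0.53444064 → 53.444064%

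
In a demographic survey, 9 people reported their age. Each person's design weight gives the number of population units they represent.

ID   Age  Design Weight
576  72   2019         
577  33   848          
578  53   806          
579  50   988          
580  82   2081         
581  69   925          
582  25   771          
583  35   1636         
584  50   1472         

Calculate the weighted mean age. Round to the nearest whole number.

56

Weighted sum = 72×2019 + 33×848 + 53×806 + 50×988 + 82×2081 + 69×925 + 25×771 + 35×1636 + 50×1472
  = 145368 + 27984 + 42718 + 49400 + 170642 + 63825 + 19275 + 57260 + 73600 = 650072
Sum of weights = 11546
Weighted mean = 650072 / 11546 = 56.302789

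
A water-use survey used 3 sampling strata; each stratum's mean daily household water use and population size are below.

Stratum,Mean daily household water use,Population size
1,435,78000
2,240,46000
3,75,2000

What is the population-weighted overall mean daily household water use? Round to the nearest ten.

360

Σ Nₕ·x̄ₕ = 45120000
Σ Nₕ = 78000 + 46000 + 2000 = 126000
Overall mean = 45120000 / 126000 = 358.09524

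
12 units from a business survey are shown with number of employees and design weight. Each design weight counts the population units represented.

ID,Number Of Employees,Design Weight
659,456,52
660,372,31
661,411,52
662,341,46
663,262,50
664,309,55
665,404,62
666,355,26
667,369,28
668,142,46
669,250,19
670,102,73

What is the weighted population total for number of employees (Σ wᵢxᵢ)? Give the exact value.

165735

Weighted total = 456×52 + 372×31 + 411×52 + 341×46 + 262×50 + 309×55 + 404×62 + 355×26 + 369×28 + 142×46 + 250×19 + 102×73
  = 23712 + 11532 + 21372 + 15686 + 13100 + 16995 + 25048 + 9230 + 10332 + 6532 + 4750 + 7446 = 165735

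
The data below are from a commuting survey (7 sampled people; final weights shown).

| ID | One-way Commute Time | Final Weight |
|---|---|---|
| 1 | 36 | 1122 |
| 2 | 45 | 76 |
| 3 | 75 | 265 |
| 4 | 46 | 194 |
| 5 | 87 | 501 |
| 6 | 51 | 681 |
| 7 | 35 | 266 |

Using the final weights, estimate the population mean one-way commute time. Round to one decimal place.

Weighted sum = 160239
Sum of weights = 1122 + 76 + 265 + 194 + 501 + 681 + 266 = 3105
Weighted mean = 160239 / 3105 = 51.606763

51.6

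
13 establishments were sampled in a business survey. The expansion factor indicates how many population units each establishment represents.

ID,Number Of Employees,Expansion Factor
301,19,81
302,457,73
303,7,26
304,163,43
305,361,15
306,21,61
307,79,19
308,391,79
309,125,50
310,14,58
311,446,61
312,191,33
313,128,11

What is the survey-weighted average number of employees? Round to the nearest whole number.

Weighted sum = 123156
Sum of weights = 610
Weighted mean = 123156 / 610 = 201.89508

202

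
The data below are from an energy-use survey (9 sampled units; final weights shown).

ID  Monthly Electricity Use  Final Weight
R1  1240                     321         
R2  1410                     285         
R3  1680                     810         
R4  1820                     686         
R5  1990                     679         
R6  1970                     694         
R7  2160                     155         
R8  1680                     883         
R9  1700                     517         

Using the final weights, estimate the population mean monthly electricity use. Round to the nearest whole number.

Weighted sum = 1240×321 + 1410×285 + 1680×810 + 1820×686 + 1990×679 + 1970×694 + 2160×155 + 1680×883 + 1700×517
  = 398040 + 401850 + 1360800 + 1248520 + 1351210 + 1367180 + 334800 + 1483440 + 878900 = 8824740
Sum of weights = 321 + 285 + 810 + 686 + 679 + 694 + 155 + 883 + 517 = 5030
Weighted mean = 8824740 / 5030 = 1754.4215

1754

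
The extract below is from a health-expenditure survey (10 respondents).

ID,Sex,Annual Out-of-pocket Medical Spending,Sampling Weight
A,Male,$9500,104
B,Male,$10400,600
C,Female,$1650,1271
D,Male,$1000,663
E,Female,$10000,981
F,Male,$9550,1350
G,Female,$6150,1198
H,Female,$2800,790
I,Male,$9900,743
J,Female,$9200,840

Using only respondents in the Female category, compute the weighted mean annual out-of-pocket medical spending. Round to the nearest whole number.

5751

Female rows: C, E, G, H, J
Weighted sum = 1650×1271 + 10000×981 + 6150×1198 + 2800×790 + 9200×840
  = 29214850
Sum of weights = 5080
Weighted mean = 29214850 / 5080 = 5750.9547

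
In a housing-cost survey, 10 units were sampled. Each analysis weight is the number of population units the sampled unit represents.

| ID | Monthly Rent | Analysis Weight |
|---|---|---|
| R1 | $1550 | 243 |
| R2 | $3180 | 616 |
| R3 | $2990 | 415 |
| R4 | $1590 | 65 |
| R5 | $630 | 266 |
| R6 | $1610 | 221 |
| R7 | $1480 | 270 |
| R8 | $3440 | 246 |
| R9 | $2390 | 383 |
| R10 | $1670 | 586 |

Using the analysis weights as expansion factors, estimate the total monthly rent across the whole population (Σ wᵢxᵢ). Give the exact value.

7342950

Weighted total = 1550×243 + 3180×616 + 2990×415 + 1590×65 + 630×266 + 1610×221 + 1480×270 + 3440×246 + 2390×383 + 1670×586
  = 7342950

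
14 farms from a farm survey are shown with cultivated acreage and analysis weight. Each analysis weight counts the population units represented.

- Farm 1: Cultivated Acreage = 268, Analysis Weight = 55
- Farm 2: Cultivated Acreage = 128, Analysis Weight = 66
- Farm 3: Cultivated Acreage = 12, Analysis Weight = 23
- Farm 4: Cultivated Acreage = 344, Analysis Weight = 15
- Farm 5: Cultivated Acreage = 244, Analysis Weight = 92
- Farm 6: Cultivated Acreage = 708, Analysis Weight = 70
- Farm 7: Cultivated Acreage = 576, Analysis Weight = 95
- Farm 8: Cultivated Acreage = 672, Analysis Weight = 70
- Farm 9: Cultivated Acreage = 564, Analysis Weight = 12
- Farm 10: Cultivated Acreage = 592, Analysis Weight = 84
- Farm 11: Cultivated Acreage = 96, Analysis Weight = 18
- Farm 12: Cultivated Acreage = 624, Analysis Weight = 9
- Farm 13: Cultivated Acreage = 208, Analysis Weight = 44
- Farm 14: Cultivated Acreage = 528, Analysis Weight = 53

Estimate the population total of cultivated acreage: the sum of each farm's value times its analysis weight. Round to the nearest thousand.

303000

Weighted total = 303368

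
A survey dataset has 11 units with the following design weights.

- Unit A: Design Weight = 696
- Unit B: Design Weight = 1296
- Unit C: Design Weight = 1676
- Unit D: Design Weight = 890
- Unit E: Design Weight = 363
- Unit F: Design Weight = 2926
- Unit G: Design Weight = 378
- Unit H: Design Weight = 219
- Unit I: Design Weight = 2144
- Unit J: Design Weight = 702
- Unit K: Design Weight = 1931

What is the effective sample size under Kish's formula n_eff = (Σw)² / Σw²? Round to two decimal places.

7.45

Σ wᵢ = 696 + 1296 + 1676 + 890 + 363 + 2926 + 378 + 219 + 2144 + 702 + 1931 = 13221
Σ wᵢ² = 23467499
n_eff = 13221² / 23467499 = 174794841 / 23467499 = 7.4483796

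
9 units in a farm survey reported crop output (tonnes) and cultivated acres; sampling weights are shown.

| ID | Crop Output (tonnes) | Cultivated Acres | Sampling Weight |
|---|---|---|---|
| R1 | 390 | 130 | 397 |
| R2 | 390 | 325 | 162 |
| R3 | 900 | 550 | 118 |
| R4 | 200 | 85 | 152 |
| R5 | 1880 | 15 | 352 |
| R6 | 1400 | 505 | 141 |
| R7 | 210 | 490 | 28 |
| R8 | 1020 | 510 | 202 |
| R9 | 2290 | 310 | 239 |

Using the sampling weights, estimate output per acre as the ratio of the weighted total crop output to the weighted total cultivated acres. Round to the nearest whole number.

4

Σ wᵢ·y = 1973000
Σ wᵢ·x = 130×397 + 325×162 + 550×118 + 85×152 + 15×352 + 505×141 + 490×28 + 510×202 + 310×239
  = 449395
Ratio = 1973000 / 449395 = 4.390347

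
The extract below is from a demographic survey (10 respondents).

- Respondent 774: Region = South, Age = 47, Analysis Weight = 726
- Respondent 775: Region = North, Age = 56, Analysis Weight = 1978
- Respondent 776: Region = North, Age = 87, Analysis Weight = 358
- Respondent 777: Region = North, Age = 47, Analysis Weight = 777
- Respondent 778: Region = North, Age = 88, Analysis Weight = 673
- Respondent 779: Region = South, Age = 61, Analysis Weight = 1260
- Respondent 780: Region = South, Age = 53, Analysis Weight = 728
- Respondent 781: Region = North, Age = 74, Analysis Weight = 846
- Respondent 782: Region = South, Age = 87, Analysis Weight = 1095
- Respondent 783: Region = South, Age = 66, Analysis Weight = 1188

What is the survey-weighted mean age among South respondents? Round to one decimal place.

South rows: 774, 779, 780, 782, 783
Weighted sum = 47×726 + 61×1260 + 53×728 + 87×1095 + 66×1188
  = 323239
Sum of weights = 726 + 1260 + 728 + 1095 + 1188 = 4997
Weighted mean = 323239 / 4997 = 64.686612

64.7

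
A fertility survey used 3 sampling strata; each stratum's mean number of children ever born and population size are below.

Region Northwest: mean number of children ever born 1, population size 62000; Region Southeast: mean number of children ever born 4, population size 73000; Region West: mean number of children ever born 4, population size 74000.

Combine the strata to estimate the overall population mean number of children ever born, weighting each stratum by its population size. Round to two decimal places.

Σ Nₕ·x̄ₕ = 650000
Σ Nₕ = 209000
Overall mean = 650000 / 209000 = 3.1100478

3.11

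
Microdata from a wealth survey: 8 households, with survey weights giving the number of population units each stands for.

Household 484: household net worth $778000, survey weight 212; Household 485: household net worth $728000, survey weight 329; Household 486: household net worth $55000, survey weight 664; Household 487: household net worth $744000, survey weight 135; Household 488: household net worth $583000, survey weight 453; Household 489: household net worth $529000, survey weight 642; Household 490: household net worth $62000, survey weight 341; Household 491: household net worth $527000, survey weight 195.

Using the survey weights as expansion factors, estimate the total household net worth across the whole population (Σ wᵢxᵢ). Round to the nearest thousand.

Weighted total = 778000×212 + 728000×329 + 55000×664 + 744000×135 + 583000×453 + 529000×642 + 62000×341 + 527000×195
  = 1269032000

1269032000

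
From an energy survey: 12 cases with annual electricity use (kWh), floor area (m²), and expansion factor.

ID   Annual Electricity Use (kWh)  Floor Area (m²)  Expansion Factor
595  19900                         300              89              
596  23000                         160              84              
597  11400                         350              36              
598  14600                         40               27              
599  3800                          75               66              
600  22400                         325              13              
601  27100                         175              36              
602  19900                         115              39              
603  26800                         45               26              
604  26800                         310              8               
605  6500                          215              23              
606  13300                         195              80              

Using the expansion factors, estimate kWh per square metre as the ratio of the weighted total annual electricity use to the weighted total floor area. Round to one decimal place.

91.1

Σ wᵢ·y = 8926100
Σ wᵢ·x = 300×89 + 160×84 + 350×36 + 40×27 + 75×66 + 325×13 + 175×36 + 115×39 + 45×26 + 310×8 + 215×23 + 195×80
  = 26700 + 13440 + 12600 + 1080 + 4950 + 4225 + 6300 + 4485 + 1170 + 2480 + 4945 + 15600 = 97975
Ratio = 8926100 / 97975 = 91.105894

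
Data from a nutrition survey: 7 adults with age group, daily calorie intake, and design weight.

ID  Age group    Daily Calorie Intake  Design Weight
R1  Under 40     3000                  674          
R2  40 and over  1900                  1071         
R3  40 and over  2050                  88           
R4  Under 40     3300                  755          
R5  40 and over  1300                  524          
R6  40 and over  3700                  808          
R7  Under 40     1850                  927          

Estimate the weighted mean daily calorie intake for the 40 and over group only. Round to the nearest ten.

2360

40 and over rows: R2, R3, R5, R6
Weighted sum = 1900×1071 + 2050×88 + 1300×524 + 3700×808
  = 2034900 + 180400 + 681200 + 2989600 = 5886100
Sum of weights = 1071 + 88 + 524 + 808 = 2491
Weighted mean = 5886100 / 2491 = 2362.9466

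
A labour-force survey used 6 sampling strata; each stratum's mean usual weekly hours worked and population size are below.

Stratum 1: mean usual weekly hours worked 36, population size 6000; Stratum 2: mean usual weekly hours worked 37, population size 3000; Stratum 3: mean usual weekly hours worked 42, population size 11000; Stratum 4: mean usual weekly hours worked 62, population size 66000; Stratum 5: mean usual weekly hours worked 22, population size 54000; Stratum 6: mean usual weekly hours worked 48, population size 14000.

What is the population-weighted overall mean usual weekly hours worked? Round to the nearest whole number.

Σ Nₕ·x̄ₕ = 36×6000 + 37×3000 + 42×11000 + 62×66000 + 22×54000 + 48×14000
  = 216000 + 111000 + 462000 + 4092000 + 1188000 + 672000 = 6741000
Σ Nₕ = 6000 + 3000 + 11000 + 66000 + 54000 + 14000 = 154000
Overall mean = 6741000 / 154000 = 43.772727

44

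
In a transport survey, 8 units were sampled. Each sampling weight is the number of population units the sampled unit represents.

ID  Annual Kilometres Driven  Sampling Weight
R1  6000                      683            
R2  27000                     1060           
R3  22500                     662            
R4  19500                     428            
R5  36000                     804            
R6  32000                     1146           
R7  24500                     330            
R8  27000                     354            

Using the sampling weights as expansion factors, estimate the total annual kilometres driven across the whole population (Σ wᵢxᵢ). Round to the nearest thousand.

139218000

Weighted total = 6000×683 + 27000×1060 + 22500×662 + 19500×428 + 36000×804 + 32000×1146 + 24500×330 + 27000×354
  = 4098000 + 28620000 + 14895000 + 8346000 + 28944000 + 36672000 + 8085000 + 9558000 = 139218000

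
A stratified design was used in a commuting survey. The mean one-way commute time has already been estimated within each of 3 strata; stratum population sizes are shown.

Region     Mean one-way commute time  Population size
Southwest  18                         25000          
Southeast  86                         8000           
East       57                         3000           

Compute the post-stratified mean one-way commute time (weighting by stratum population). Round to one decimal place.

36.4

Σ Nₕ·x̄ₕ = 18×25000 + 86×8000 + 57×3000
  = 450000 + 688000 + 171000 = 1309000
Σ Nₕ = 25000 + 8000 + 3000 = 36000
Overall mean = 1309000 / 36000 = 36.361111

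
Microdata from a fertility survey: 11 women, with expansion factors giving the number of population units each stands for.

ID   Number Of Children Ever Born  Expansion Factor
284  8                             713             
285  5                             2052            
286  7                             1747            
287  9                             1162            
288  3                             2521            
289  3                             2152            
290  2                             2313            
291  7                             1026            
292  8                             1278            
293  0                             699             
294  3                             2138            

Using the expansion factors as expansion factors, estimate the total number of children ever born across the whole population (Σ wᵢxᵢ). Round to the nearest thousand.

81000

Weighted total = 8×713 + 5×2052 + 7×1747 + 9×1162 + 3×2521 + 3×2152 + 2×2313 + 7×1026 + 8×1278 + 0×699 + 3×2138
  = 5704 + 10260 + 12229 + 10458 + 7563 + 6456 + 4626 + 7182 + 10224 + 0 + 6414 = 81116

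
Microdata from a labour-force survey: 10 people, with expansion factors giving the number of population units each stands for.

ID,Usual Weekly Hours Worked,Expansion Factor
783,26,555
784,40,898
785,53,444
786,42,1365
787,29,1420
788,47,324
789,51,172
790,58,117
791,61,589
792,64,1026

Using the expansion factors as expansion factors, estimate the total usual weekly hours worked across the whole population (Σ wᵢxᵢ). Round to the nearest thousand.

Weighted total = 304771

305000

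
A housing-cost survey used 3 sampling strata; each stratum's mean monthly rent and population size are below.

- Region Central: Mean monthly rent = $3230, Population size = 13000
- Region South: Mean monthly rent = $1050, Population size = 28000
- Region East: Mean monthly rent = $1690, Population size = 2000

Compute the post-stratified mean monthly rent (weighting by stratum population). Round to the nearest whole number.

Σ Nₕ·x̄ₕ = 3230×13000 + 1050×28000 + 1690×2000
  = 41990000 + 29400000 + 3380000 = 74770000
Σ Nₕ = 13000 + 28000 + 2000 = 43000
Overall mean = 74770000 / 43000 = 1738.8372

1739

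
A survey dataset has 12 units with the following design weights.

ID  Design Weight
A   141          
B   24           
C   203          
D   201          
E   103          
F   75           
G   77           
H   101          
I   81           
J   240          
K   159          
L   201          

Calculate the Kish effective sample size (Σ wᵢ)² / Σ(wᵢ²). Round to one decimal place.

Σ wᵢ = 141 + 24 + 203 + 201 + 103 + 75 + 77 + 101 + 81 + 240 + 159 + 201 = 1606
Σ wᵢ² = 264274
n_eff = 1606² / 264274 = 2579236 / 264274 = 9.7597039

9.8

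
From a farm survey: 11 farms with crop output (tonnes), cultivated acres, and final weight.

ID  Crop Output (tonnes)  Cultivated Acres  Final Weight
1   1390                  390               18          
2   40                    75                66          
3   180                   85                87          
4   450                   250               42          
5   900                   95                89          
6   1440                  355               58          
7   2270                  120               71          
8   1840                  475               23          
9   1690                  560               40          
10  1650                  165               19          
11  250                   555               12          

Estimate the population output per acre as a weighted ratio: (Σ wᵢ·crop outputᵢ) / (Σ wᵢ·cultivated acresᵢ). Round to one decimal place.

4.8

Σ wᵢ·y = 531280
Σ wᵢ·x = 390×18 + 75×66 + 85×87 + 250×42 + 95×89 + 355×58 + 120×71 + 475×23 + 560×40 + 165×19 + 555×12
  = 7020 + 4950 + 7395 + 10500 + 8455 + 20590 + 8520 + 10925 + 22400 + 3135 + 6660 = 110550
Ratio = 531280 / 110550 = 4.8057892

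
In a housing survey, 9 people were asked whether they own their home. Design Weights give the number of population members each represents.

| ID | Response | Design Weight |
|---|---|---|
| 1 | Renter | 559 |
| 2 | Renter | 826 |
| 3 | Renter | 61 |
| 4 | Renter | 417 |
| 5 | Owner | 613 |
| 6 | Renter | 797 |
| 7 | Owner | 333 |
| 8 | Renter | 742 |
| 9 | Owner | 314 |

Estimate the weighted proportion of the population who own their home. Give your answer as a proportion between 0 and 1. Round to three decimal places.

0.270

Sum of weights for 'Owner' = 613 + 333 + 314 = 1260
Total weight = 559 + 826 + 61 + 417 + 613 + 797 + 333 + 742 + 314 = 4662
Weighted proportion = 1260 / 4662 = 0.27027027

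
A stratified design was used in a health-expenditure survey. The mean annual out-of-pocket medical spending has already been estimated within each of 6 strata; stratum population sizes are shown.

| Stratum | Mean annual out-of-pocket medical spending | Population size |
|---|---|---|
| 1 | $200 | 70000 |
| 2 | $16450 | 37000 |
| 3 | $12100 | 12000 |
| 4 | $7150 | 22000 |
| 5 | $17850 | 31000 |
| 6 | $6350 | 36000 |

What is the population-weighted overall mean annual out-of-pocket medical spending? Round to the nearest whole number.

Σ Nₕ·x̄ₕ = 200×70000 + 16450×37000 + 12100×12000 + 7150×22000 + 17850×31000 + 6350×36000
  = 14000000 + 608650000 + 145200000 + 157300000 + 553350000 + 228600000 = 1707100000
Σ Nₕ = 208000
Overall mean = 1707100000 / 208000 = 8207.2115

8207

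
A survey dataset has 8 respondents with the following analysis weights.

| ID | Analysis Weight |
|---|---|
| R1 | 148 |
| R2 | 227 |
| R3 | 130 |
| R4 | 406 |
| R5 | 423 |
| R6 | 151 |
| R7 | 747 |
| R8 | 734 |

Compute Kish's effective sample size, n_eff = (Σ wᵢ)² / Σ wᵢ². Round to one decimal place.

5.7

Σ wᵢ = 2966
Σ wᵢ² = 21904 + 51529 + 16900 + 164836 + 178929 + 22801 + 558009 + 538756 = 1553664
n_eff = 2966² / 1553664 = 8797156 / 1553664 = 5.6621998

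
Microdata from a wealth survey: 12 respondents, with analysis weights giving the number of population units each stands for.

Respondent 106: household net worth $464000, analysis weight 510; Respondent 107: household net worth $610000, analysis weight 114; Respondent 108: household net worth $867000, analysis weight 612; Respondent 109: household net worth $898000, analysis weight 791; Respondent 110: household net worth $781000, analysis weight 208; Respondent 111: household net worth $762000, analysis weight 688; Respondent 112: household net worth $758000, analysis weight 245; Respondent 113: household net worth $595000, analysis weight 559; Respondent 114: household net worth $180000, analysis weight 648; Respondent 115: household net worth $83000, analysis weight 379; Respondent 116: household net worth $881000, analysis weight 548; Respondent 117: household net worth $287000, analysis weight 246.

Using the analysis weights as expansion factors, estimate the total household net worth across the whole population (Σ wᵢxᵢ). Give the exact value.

3453608000

Weighted total = 464000×510 + 610000×114 + 867000×612 + 898000×791 + 781000×208 + 762000×688 + 758000×245 + 595000×559 + 180000×648 + 83000×379 + 881000×548 + 287000×246
  = 236640000 + 69540000 + 530604000 + 710318000 + 162448000 + 524256000 + 185710000 + 332605000 + 116640000 + 31457000 + 482788000 + 70602000 = 3453608000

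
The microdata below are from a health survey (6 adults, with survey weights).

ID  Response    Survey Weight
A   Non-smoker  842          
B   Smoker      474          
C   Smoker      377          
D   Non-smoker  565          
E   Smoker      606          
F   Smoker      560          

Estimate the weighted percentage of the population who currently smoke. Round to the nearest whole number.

59

Sum of weights for 'Smoker' = 474 + 377 + 606 + 560 = 2017
Total weight = 842 + 474 + 377 + 565 + 606 + 560 = 3424
Weighted proportion = 2017 / 3424 = 0.5890771 → 58.90771%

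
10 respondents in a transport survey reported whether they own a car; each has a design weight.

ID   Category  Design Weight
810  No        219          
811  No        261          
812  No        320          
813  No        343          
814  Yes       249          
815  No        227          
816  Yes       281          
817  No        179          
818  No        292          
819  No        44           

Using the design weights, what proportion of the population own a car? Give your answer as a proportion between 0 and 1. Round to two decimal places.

Sum of weights for 'Yes' = 249 + 281 = 530
Total weight = 219 + 261 + 320 + 343 + 249 + 227 + 281 + 179 + 292 + 44 = 2415
Weighted proportion = 530 / 2415 = 0.2194617

0.22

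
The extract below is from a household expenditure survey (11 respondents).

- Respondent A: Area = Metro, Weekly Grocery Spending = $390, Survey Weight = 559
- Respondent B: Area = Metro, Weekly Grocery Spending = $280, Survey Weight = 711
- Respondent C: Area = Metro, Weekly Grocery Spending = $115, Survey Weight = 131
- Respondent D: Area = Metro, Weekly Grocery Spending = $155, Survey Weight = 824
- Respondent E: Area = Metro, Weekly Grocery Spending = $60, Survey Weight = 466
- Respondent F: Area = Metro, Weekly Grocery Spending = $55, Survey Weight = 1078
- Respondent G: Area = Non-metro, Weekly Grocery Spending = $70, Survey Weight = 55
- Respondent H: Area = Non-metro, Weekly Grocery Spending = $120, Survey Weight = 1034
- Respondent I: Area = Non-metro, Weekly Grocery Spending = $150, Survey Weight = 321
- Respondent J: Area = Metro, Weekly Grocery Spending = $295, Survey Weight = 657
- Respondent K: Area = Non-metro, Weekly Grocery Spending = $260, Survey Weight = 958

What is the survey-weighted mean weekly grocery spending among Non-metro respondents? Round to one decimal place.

Non-metro rows: G, H, I, K
Weighted sum = 70×55 + 120×1034 + 150×321 + 260×958
  = 3850 + 124080 + 48150 + 249080 = 425160
Sum of weights = 55 + 1034 + 321 + 958 = 2368
Weighted mean = 425160 / 2368 = 179.54392

179.5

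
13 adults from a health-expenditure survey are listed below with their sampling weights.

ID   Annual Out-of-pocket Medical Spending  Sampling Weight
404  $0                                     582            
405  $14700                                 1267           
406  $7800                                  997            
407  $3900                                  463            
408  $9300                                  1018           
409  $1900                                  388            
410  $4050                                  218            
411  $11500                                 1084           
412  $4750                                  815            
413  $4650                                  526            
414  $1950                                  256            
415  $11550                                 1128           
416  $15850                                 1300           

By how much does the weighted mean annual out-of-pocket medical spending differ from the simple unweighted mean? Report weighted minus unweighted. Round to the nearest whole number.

2113

Unweighted sum = 91900
Unweighted mean = 91900 / 13 = 7069.2308
Weighted sum = 92210450
Sum of weights = 10042
Weighted mean = 92210450 / 10042 = 9182.4786
Difference (weighted minus unweighted) = 2113.2478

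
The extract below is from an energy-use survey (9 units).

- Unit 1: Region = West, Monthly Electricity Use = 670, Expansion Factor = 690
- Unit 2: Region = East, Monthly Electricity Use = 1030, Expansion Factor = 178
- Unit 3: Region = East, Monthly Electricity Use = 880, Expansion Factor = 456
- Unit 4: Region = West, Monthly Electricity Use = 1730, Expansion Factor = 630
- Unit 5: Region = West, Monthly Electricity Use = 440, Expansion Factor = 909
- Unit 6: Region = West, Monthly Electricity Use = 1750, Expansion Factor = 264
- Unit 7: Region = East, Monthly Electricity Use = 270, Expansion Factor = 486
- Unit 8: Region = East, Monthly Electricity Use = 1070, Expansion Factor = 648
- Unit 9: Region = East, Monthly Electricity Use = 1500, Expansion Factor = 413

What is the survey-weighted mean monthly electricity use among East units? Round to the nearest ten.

930

East rows: 2, 3, 7, 8, 9
Weighted sum = 1030×178 + 880×456 + 270×486 + 1070×648 + 1500×413
  = 183340 + 401280 + 131220 + 693360 + 619500 = 2028700
Sum of weights = 178 + 456 + 486 + 648 + 413 = 2181
Weighted mean = 2028700 / 2181 = 930.16965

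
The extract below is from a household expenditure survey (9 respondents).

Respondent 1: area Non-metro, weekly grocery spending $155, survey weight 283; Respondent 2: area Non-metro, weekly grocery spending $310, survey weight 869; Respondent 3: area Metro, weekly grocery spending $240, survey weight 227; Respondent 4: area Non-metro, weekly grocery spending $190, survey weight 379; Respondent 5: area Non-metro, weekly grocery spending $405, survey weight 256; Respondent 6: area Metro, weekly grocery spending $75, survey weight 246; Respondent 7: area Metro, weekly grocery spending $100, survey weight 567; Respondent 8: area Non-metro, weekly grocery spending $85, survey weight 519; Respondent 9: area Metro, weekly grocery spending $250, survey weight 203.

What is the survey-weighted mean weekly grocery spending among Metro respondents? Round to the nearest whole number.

Metro rows: 3, 6, 7, 9
Weighted sum = 240×227 + 75×246 + 100×567 + 250×203
  = 180380
Sum of weights = 227 + 246 + 567 + 203 = 1243
Weighted mean = 180380 / 1243 = 145.11665

145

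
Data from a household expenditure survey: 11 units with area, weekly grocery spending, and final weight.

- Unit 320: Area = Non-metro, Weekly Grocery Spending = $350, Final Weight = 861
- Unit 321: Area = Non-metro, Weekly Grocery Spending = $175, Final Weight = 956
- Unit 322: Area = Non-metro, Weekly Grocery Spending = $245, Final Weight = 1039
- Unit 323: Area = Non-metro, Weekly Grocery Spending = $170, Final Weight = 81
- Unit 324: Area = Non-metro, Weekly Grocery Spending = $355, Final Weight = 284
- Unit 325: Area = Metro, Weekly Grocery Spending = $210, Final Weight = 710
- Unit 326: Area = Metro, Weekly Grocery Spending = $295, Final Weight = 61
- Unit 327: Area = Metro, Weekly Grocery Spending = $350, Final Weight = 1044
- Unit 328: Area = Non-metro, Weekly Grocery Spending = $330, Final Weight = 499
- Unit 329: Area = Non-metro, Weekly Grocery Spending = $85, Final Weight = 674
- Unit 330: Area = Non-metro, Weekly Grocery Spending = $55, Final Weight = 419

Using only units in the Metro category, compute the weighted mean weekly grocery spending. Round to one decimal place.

Metro rows: 325, 326, 327
Weighted sum = 210×710 + 295×61 + 350×1044
  = 532495
Sum of weights = 710 + 61 + 1044 = 1815
Weighted mean = 532495 / 1815 = 293.38567

293.4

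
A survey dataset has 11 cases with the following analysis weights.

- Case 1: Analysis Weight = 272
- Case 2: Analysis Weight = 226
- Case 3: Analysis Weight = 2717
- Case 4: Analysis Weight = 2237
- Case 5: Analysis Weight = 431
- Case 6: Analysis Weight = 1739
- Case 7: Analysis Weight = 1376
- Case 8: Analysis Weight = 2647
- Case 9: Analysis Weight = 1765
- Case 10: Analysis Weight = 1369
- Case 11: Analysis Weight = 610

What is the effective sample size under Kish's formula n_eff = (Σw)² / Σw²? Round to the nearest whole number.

Σ wᵢ = 272 + 226 + 2717 + 2237 + 431 + 1739 + 1376 + 2647 + 1765 + 1369 + 610 = 15389
Σ wᵢ² = 29982671
n_eff = 15389² / 29982671 = 236821321 / 29982671 = 7.8986065

8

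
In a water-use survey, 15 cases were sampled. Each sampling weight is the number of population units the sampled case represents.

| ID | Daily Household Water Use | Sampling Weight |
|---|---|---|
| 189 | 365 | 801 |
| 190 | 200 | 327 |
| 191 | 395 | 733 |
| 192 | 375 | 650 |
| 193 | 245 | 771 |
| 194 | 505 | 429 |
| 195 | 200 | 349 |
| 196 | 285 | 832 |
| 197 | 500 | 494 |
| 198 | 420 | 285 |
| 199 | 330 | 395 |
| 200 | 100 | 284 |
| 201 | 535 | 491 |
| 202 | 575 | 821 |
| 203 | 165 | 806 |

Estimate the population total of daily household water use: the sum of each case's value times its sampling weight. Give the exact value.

2996710

Weighted total = 2996710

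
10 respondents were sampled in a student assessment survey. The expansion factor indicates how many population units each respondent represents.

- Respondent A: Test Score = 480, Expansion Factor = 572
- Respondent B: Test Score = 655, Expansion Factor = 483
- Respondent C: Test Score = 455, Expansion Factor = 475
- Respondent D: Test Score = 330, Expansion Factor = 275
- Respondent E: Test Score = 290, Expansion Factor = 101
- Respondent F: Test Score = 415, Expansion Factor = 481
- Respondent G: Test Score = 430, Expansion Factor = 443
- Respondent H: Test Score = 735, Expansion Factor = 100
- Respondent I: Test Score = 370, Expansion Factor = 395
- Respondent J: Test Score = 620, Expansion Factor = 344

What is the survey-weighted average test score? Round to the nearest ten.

Weighted sum = 480×572 + 655×483 + 455×475 + 330×275 + 290×101 + 415×481 + 430×443 + 735×100 + 370×395 + 620×344
  = 274560 + 316365 + 216125 + 90750 + 29290 + 199615 + 190490 + 73500 + 146150 + 213280 = 1750125
Sum of weights = 572 + 483 + 475 + 275 + 101 + 481 + 443 + 100 + 395 + 344 = 3669
Weighted mean = 1750125 / 3669 = 477.00327

480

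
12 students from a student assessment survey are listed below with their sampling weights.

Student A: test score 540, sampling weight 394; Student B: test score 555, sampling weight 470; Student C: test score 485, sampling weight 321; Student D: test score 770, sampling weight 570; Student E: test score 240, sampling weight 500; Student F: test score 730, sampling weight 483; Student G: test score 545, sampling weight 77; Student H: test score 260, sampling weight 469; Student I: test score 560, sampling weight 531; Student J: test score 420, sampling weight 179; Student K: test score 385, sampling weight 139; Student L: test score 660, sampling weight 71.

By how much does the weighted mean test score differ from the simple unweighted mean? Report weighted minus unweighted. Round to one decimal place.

Unweighted sum = 540 + 555 + 485 + 770 + 240 + 730 + 545 + 260 + 560 + 420 + 385 + 660 = 6150
Unweighted mean = 6150 / 12 = 512.5
Weighted sum = 540×394 + 555×470 + 485×321 + 770×570 + 240×500 + 730×483 + 545×77 + 260×469 + 560×531 + 420×179 + 385×139 + 660×71
  = 212760 + 260850 + 155685 + 438900 + 120000 + 352590 + 41965 + 121940 + 297360 + 75180 + 53515 + 46860 = 2177605
Sum of weights = 394 + 470 + 321 + 570 + 500 + 483 + 77 + 469 + 531 + 179 + 139 + 71 = 4204
Weighted mean = 2177605 / 4204 = 517.98406
Difference (weighted minus unweighted) = 5.4840628

5.5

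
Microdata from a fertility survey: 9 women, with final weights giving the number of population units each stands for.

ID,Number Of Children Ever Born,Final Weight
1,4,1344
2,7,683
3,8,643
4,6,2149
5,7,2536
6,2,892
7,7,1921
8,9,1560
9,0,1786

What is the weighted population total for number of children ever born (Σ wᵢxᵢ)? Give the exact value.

Weighted total = 4×1344 + 7×683 + 8×643 + 6×2149 + 7×2536 + 2×892 + 7×1921 + 9×1560 + 0×1786
  = 5376 + 4781 + 5144 + 12894 + 17752 + 1784 + 13447 + 14040 + 0 = 75218

75218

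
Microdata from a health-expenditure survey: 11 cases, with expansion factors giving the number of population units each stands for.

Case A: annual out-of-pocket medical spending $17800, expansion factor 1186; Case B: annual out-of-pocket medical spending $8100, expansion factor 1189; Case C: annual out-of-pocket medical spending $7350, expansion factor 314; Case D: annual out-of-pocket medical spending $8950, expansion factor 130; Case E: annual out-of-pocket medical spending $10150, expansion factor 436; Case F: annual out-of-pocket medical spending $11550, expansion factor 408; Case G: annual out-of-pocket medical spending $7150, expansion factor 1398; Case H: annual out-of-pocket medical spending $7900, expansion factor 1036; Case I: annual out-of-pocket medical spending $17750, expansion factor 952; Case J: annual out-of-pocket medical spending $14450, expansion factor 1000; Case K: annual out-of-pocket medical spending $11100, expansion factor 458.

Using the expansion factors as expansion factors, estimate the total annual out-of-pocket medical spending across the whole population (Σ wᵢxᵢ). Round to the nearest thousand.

Weighted total = 17800×1186 + 8100×1189 + 7350×314 + 8950×130 + 10150×436 + 11550×408 + 7150×1398 + 7900×1036 + 17750×952 + 14450×1000 + 11100×458
  = 21110800 + 9630900 + 2307900 + 1163500 + 4425400 + 4712400 + 9995700 + 8184400 + 16898000 + 14450000 + 5083800 = 97962800

97963000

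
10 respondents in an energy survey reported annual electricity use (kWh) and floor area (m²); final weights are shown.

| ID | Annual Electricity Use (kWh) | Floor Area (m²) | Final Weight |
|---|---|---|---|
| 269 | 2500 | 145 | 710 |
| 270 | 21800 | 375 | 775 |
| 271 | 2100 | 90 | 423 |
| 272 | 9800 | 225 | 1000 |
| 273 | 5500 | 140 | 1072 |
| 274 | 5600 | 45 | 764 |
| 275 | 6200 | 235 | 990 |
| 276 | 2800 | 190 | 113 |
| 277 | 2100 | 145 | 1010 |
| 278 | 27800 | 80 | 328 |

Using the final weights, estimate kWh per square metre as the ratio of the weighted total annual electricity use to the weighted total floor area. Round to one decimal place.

45.1

Σ wᵢ·y = 2500×710 + 21800×775 + 2100×423 + 9800×1000 + 5500×1072 + 5600×764 + 6200×990 + 2800×113 + 2100×1010 + 27800×328
  = 1775000 + 16895000 + 888300 + 9800000 + 5896000 + 4278400 + 6138000 + 316400 + 2121000 + 9118400 = 57226500
Σ wᵢ·x = 145×710 + 375×775 + 90×423 + 225×1000 + 140×1072 + 45×764 + 235×990 + 190×113 + 145×1010 + 80×328
  = 102950 + 290625 + 38070 + 225000 + 150080 + 34380 + 232650 + 21470 + 146450 + 26240 = 1267915
Ratio = 57226500 / 1267915 = 45.134335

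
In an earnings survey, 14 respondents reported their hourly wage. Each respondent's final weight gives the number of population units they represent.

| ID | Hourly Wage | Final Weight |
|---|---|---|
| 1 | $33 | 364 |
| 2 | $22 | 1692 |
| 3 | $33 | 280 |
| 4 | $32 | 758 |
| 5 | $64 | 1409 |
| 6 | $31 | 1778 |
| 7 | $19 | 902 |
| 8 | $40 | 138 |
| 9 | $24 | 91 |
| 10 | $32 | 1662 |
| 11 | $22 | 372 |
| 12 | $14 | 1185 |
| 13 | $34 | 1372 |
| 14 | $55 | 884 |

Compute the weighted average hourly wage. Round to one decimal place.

33.1

Weighted sum = 426094
Sum of weights = 12887
Weighted mean = 426094 / 12887 = 33.063863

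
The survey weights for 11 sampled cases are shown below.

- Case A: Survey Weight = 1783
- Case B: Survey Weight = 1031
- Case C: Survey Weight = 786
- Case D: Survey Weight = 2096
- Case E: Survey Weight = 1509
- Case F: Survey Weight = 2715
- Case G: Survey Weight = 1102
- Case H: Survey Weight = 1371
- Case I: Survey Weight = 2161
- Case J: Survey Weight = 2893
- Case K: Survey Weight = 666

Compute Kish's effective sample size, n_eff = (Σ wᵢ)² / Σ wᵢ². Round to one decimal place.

Σ wᵢ = 1783 + 1031 + 786 + 2096 + 1509 + 2715 + 1102 + 1371 + 2161 + 2893 + 666 = 18113
Σ wᵢ² = 35478339
n_eff = 18113² / 35478339 = 328080769 / 35478339 = 9.2473543

9.2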